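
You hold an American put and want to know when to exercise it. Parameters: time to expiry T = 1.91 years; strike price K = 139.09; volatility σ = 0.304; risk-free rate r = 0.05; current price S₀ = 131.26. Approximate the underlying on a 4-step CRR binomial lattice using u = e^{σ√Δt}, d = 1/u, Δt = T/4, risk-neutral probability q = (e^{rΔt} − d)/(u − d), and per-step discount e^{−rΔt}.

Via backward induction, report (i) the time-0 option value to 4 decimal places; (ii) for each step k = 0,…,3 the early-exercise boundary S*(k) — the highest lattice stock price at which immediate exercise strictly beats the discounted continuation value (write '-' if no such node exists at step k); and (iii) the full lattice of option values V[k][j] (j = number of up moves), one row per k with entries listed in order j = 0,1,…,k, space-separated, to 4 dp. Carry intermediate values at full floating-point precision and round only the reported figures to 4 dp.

params: Δt=0.47750 u=1.23376 d=0.81053 q=0.50477 e^(-rΔt)=0.97641
t_4 payoffs: 82.4391 52.8578 7.8300 0.0000 0.0000
t_3: node(3,0) S=69.8937 payoff=69.1963 vs cont=65.9149 → 69.1963 [stop]  node(3,1) S=106.3900 payoff=32.7000 vs cont=29.4185 → 32.7000 [stop]  node(3,2) S=161.9436 payoff=0.0000 vs cont=3.7862 → 3.7862 [wait]  node(3,3) S=246.5056 payoff=0.0000 vs cont=0.0000 → 0.0000 [wait]  ⇒ S*(3)=106.3900
t_2: node(2,0) S=86.2322 payoff=52.8578 vs cont=49.5763 → 52.8578 [stop]  node(2,1) S=131.2600 payoff=7.8300 vs cont=17.6782 → 17.6782 [wait]  node(2,2) S=199.7999 payoff=0.0000 vs cont=1.8308 → 1.8308 [wait]  ⇒ S*(2)=86.2322
t_1: node(1,0) S=106.3900 payoff=32.7000 vs cont=34.2723 → 34.2723 [wait]  node(1,1) S=161.9436 payoff=0.0000 vs cont=9.4506 → 9.4506 [wait]  ⇒ S*(1)=-
t_0: node(0,0) S=131.2600 payoff=7.8300 vs cont=21.2302 → 21.2302 [wait]  ⇒ S*(0)=-

price = 21.2302
boundary = - - 86.2322 106.3900
tree:
21.2302
34.2723 9.4506
52.8578 17.6782 1.8308
69.1963 32.7000 3.7862 0.0000
82.4391 52.8578 7.8300 0.0000 0.0000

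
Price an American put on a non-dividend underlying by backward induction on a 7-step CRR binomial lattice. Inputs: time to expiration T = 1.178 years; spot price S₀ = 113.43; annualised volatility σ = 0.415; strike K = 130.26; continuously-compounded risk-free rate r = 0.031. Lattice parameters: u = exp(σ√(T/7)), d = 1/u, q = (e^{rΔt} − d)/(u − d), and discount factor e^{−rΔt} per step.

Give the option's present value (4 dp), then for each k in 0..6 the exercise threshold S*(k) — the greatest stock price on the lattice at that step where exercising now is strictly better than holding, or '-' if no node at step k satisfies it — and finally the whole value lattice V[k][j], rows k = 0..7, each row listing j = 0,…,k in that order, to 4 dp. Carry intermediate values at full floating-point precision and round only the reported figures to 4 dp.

price = 28.4024
boundary = - - - 68.0644 80.6967 95.6736 80.6967
tree:
28.4024
38.3187 17.6605
49.8460 25.8905 8.6800
62.1956 36.6285 14.2049 2.6161
72.8505 49.5633 22.6123 4.9884 0.0000
81.8374 62.1956 34.5864 9.5121 0.0000 0.0000
89.4175 72.8505 49.5633 18.1381 0.0000 0.0000 0.0000
95.8111 81.8374 62.1956 34.5864 0.0000 0.0000 0.0000 0.0000

Δt=0.16829  u=1.18559  d=0.84346  q=0.47283  discount=0.99480
step 7 (expiry): payoffs max(K−S,0) = 95.8111 81.8374 62.1956 34.5864 0.0000 0.0000 0.0000 0.0000
step 6: (k=6,j=0): S=40.8425, (K−S)⁺=89.4175, hold=88.7398 ⇒ V=89.4175 exercise | (k=6,j=1): S=57.4095, (K−S)⁺=72.8505, hold=72.1727 ⇒ V=72.8505 exercise | (k=6,j=2): S=80.6967, (K−S)⁺=49.5633, hold=48.8855 ⇒ V=49.5633 exercise | (k=6,j=3): S=113.4300, (K−S)⁺=16.8300, hold=18.1381 ⇒ V=18.1381 continue | (k=6,j=4): S=159.4410, (K−S)⁺=0.0000, hold=0.0000 ⇒ V=0.0000 continue | (k=6,j=5): S=224.1155, (K−S)⁺=0.0000, hold=0.0000 ⇒ V=0.0000 continue | (k=6,j=6): S=315.0243, (K−S)⁺=0.0000, hold=0.0000 ⇒ V=0.0000 continue  boundary S*=80.6967
step 5: (k=5,j=0): S=48.4226, (K−S)⁺=81.8374, hold=81.1596 ⇒ V=81.8374 exercise | (k=5,j=1): S=68.0644, (K−S)⁺=62.1956, hold=61.5178 ⇒ V=62.1956 exercise | (k=5,j=2): S=95.6736, (K−S)⁺=34.5864, hold=34.5239 ⇒ V=34.5864 exercise | (k=5,j=3): S=134.4819, (K−S)⁺=0.0000, hold=9.5121 ⇒ V=9.5121 continue | (k=5,j=4): S=189.0323, (K−S)⁺=0.0000, hold=0.0000 ⇒ V=0.0000 continue | (k=5,j=5): S=265.7101, (K−S)⁺=0.0000, hold=0.0000 ⇒ V=0.0000 continue  boundary S*=95.6736
step 4: (k=4,j=0): S=57.4095, (K−S)⁺=72.8505, hold=72.1727 ⇒ V=72.8505 exercise | (k=4,j=1): S=80.6967, (K−S)⁺=49.5633, hold=48.8855 ⇒ V=49.5633 exercise | (k=4,j=2): S=113.4300, (K−S)⁺=16.8300, hold=22.6123 ⇒ V=22.6123 continue | (k=4,j=3): S=159.4410, (K−S)⁺=0.0000, hold=4.9884 ⇒ V=4.9884 continue | (k=4,j=4): S=224.1155, (K−S)⁺=0.0000, hold=0.0000 ⇒ V=0.0000 continue  boundary S*=80.6967
step 3: (k=3,j=0): S=68.0644, (K−S)⁺=62.1956, hold=61.5178 ⇒ V=62.1956 exercise | (k=3,j=1): S=95.6736, (K−S)⁺=34.5864, hold=36.6285 ⇒ V=36.6285 continue | (k=3,j=2): S=134.4819, (K−S)⁺=0.0000, hold=14.2049 ⇒ V=14.2049 continue | (k=3,j=3): S=189.0323, (K−S)⁺=0.0000, hold=2.6161 ⇒ V=2.6161 continue  boundary S*=68.0644
step 2: (k=2,j=0): S=80.6967, (K−S)⁺=49.5633, hold=49.8460 ⇒ V=49.8460 continue | (k=2,j=1): S=113.4300, (K−S)⁺=16.8300, hold=25.8905 ⇒ V=25.8905 continue | (k=2,j=2): S=159.4410, (K−S)⁺=0.0000, hold=8.6800 ⇒ V=8.6800 continue  boundary S*=-
step 1: (k=1,j=0): S=95.6736, (K−S)⁺=34.5864, hold=38.3187 ⇒ V=38.3187 continue | (k=1,j=1): S=134.4819, (K−S)⁺=0.0000, hold=17.6605 ⇒ V=17.6605 continue  boundary S*=-
step 0: (k=0,j=0): S=113.4300, (K−S)⁺=16.8300, hold=28.4024 ⇒ V=28.4024 continue  boundary S*=-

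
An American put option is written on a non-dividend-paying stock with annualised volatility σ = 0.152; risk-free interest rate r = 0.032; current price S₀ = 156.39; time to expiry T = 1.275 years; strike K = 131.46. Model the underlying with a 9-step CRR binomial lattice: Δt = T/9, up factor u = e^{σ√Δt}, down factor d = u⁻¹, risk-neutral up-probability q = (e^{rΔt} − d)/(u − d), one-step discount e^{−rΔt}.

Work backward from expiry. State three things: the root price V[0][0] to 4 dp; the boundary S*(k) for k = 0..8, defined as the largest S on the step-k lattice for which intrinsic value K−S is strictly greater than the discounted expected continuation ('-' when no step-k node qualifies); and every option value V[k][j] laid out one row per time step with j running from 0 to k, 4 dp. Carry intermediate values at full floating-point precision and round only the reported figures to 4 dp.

Δt=0.14167, u=1.05888, d=0.94440, q=0.52539, disc=e^(-rΔt)=0.99548
k=9 terminal: V=max(K-S,0) → 38.0072 26.6784 13.9763 0.0000 0.0000 0.0000 0.0000 0.0000 0.0000 0.0000
k=8: j=0 S=98.9552 intr=32.5048 cont=31.9102 V=32.5048[EX]; j=1 S=110.9510 intr=20.5090 cont=19.9144 V=20.5090[EX]; j=2 S=124.4010 intr=7.0590 cont=6.6033 V=7.0590[EX]; j=3 S=139.4814 intr=0.0000 cont=0.0000 V=0.0000[hold]; j=4 S=156.3900 intr=0.0000 cont=0.0000 V=0.0000[hold]; j=5 S=175.3483 intr=0.0000 cont=0.0000 V=0.0000[hold]; j=6 S=196.6048 intr=0.0000 cont=0.0000 V=0.0000[hold]; j=7 S=220.4382 intr=0.0000 cont=0.0000 V=0.0000[hold]; j=8 S=247.1607 intr=0.0000 cont=0.0000 V=0.0000[hold]  S*(8)=124.4010
k=7: j=0 S=104.7816 intr=26.6784 cont=26.0838 V=26.6784[EX]; j=1 S=117.4837 intr=13.9763 cont=13.3817 V=13.9763[EX]; j=2 S=131.7256 intr=0.0000 cont=3.3351 V=3.3351[hold]; j=3 S=147.6939 intr=0.0000 cont=0.0000 V=0.0000[hold]; j=4 S=165.5981 intr=0.0000 cont=0.0000 V=0.0000[hold]; j=5 S=185.6726 intr=0.0000 cont=0.0000 V=0.0000[hold]; j=6 S=208.1807 intr=0.0000 cont=0.0000 V=0.0000[hold]; j=7 S=233.4173 intr=0.0000 cont=0.0000 V=0.0000[hold]  S*(7)=117.4837
k=6: j=0 S=110.9510 intr=20.5090 cont=19.9144 V=20.5090[EX]; j=1 S=124.4010 intr=7.0590 cont=8.3476 V=8.3476[hold]; j=2 S=139.4814 intr=0.0000 cont=1.5757 V=1.5757[hold]; j=3 S=156.3900 intr=0.0000 cont=0.0000 V=0.0000[hold]; j=4 S=175.3483 intr=0.0000 cont=0.0000 V=0.0000[hold]; j=5 S=196.6048 intr=0.0000 cont=0.0000 V=0.0000[hold]; j=6 S=220.4382 intr=0.0000 cont=0.0000 V=0.0000[hold]  S*(6)=110.9510
k=5: j=0 S=117.4837 intr=13.9763 cont=14.0557 V=14.0557[hold]; j=1 S=131.7256 intr=0.0000 cont=4.7681 V=4.7681[hold]; j=2 S=147.6939 intr=0.0000 cont=0.7445 V=0.7445[hold]; j=3 S=165.5981 intr=0.0000 cont=0.0000 V=0.0000[hold]; j=4 S=185.6726 intr=0.0000 cont=0.0000 V=0.0000[hold]; j=5 S=208.1807 intr=0.0000 cont=0.0000 V=0.0000[hold]  S*(5)=-
k=4: j=0 S=124.4010 intr=7.0590 cont=9.1346 V=9.1346[hold]; j=1 S=139.4814 intr=0.0000 cont=2.6421 V=2.6421[hold]; j=2 S=156.3900 intr=0.0000 cont=0.3517 V=0.3517[hold]; j=3 S=175.3483 intr=0.0000 cont=0.0000 V=0.0000[hold]; j=4 S=196.6048 intr=0.0000 cont=0.0000 V=0.0000[hold]  S*(4)=-
k=3: j=0 S=131.7256 intr=0.0000 cont=5.6976 V=5.6976[hold]; j=1 S=147.6939 intr=0.0000 cont=1.4323 V=1.4323[hold]; j=2 S=165.5981 intr=0.0000 cont=0.1662 V=0.1662[hold]; j=3 S=185.6726 intr=0.0000 cont=0.0000 V=0.0000[hold]  S*(3)=-
k=2: j=0 S=139.4814 intr=0.0000 cont=3.4410 V=3.4410[hold]; j=1 S=156.3900 intr=0.0000 cont=0.7636 V=0.7636[hold]; j=2 S=175.3483 intr=0.0000 cont=0.0785 V=0.0785[hold]  S*(2)=-
k=1: j=0 S=147.6939 intr=0.0000 cont=2.0251 V=2.0251[hold]; j=1 S=165.5981 intr=0.0000 cont=0.4018 V=0.4018[hold]  S*(1)=-
k=0: j=0 S=156.3900 intr=0.0000 cont=1.1670 V=1.1670[hold]  S*(0)=-

price = 1.1670
boundary = - - - - - - 110.9510 117.4837 124.4010
tree:
1.1670
2.0251 0.4018
3.4410 0.7636 0.0785
5.6976 1.4323 0.1662 0.0000
9.1346 2.6421 0.3517 0.0000 0.0000
14.0557 4.7681 0.7445 0.0000 0.0000 0.0000
20.5090 8.3476 1.5757 0.0000 0.0000 0.0000 0.0000
26.6784 13.9763 3.3351 0.0000 0.0000 0.0000 0.0000 0.0000
32.5048 20.5090 7.0590 0.0000 0.0000 0.0000 0.0000 0.0000 0.0000
38.0072 26.6784 13.9763 0.0000 0.0000 0.0000 0.0000 0.0000 0.0000 0.0000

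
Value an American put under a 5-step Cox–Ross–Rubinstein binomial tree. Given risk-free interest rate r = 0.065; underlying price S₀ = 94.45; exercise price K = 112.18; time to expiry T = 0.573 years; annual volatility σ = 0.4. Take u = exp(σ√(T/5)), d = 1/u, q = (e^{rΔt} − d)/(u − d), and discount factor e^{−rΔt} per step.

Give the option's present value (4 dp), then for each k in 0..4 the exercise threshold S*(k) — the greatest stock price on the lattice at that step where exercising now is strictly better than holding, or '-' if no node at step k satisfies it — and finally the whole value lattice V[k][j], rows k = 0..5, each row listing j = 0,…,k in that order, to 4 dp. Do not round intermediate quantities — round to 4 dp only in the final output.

Δt=0.11460  u=1.14501  d=0.87336  q=0.49372  discount=0.99258
step 5 (expiry): payoffs max(K−S,0) = 64.1888 49.2616 29.6914 4.0341 0.0000 0.0000
step 4: (k=4,j=0): S=54.9503, (K−S)⁺=57.2297, hold=56.3972 ⇒ V=57.2297 exercise | (k=4,j=1): S=72.0420, (K−S)⁺=40.1380, hold=39.3055 ⇒ V=40.1380 exercise | (k=4,j=2): S=94.4500, (K−S)⁺=17.7300, hold=16.8975 ⇒ V=17.7300 exercise | (k=4,j=3): S=123.8278, (K−S)⁺=0.0000, hold=2.0272 ⇒ V=2.0272 continue | (k=4,j=4): S=162.3432, (K−S)⁺=0.0000, hold=0.0000 ⇒ V=0.0000 continue  boundary S*=94.4500
step 3: (k=3,j=0): S=62.9184, (K−S)⁺=49.2616, hold=48.4290 ⇒ V=49.2616 exercise | (k=3,j=1): S=82.4886, (K−S)⁺=29.6914, hold=28.8589 ⇒ V=29.6914 exercise | (k=3,j=2): S=108.1459, (K−S)⁺=4.0341, hold=9.9031 ⇒ V=9.9031 continue | (k=3,j=3): S=141.7836, (K−S)⁺=0.0000, hold=1.0187 ⇒ V=1.0187 continue  boundary S*=82.4886
step 2: (k=2,j=0): S=72.0420, (K−S)⁺=40.1380, hold=39.3055 ⇒ V=40.1380 exercise | (k=2,j=1): S=94.4500, (K−S)⁺=17.7300, hold=19.7736 ⇒ V=19.7736 continue | (k=2,j=2): S=123.8278, (K−S)⁺=0.0000, hold=5.4758 ⇒ V=5.4758 continue  boundary S*=72.0420
step 1: (k=1,j=0): S=82.4886, (K−S)⁺=29.6914, hold=29.8604 ⇒ V=29.8604 continue | (k=1,j=1): S=108.1459, (K−S)⁺=4.0341, hold=12.6201 ⇒ V=12.6201 continue  boundary S*=-
step 0: (k=0,j=0): S=94.4500, (K−S)⁺=17.7300, hold=21.1900 ⇒ V=21.1900 continue  boundary S*=-

price = 21.1900
boundary = - - 72.0420 82.4886 94.4500
tree:
21.1900
29.8604 12.6201
40.1380 19.7736 5.4758
49.2616 29.6914 9.9031 1.0187
57.2297 40.1380 17.7300 2.0272 0.0000
64.1888 49.2616 29.6914 4.0341 0.0000 0.0000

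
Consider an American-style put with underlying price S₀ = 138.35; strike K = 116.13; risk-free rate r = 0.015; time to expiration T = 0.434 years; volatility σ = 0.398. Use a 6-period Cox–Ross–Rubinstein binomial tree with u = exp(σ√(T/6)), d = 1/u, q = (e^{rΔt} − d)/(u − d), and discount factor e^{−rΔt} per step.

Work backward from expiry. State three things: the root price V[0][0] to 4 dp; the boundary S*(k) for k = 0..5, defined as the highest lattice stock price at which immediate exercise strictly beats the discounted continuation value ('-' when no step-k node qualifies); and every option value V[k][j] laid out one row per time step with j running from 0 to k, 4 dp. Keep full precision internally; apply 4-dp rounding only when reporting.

params: Δt=0.07233 u=1.11298 d=0.89849 q=0.47833 e^(-rΔt)=0.99892
t_6 payoffs: 43.3430 25.9669 4.4426 0.0000 0.0000 0.0000 0.0000
t_5: node(5,0) S=81.0105 payoff=35.1195 vs cont=34.9935 → 35.1195 [stop]  node(5,1) S=100.3498 payoff=15.7802 vs cont=15.6543 → 15.7802 [stop]  node(5,2) S=124.3059 payoff=0.0000 vs cont=2.3151 → 2.3151 [wait]  node(5,3) S=153.9808 payoff=0.0000 vs cont=0.0000 → 0.0000 [wait]  node(5,4) S=190.7400 payoff=0.0000 vs cont=0.0000 → 0.0000 [wait]  node(5,5) S=236.2745 payoff=0.0000 vs cont=0.0000 → 0.0000 [wait]  ⇒ S*(5)=100.3498
t_4: node(4,0) S=90.1631 payoff=25.9669 vs cont=25.8409 → 25.9669 [stop]  node(4,1) S=111.6874 payoff=4.4426 vs cont=9.3294 → 9.3294 [wait]  node(4,2) S=138.3500 payoff=0.0000 vs cont=1.2064 → 1.2064 [wait]  node(4,3) S=171.3777 payoff=0.0000 vs cont=0.0000 → 0.0000 [wait]  node(4,4) S=212.2899 payoff=0.0000 vs cont=0.0000 → 0.0000 [wait]  ⇒ S*(4)=90.1631
t_3: node(3,0) S=100.3498 payoff=15.7802 vs cont=17.9892 → 17.9892 [wait]  node(3,1) S=124.3059 payoff=0.0000 vs cont=5.4380 → 5.4380 [wait]  node(3,2) S=153.9808 payoff=0.0000 vs cont=0.6287 → 0.6287 [wait]  node(3,3) S=190.7400 payoff=0.0000 vs cont=0.0000 → 0.0000 [wait]  ⇒ S*(3)=-
t_2: node(2,0) S=111.6874 payoff=4.4426 vs cont=11.9726 → 11.9726 [wait]  node(2,1) S=138.3500 payoff=0.0000 vs cont=3.1342 → 3.1342 [wait]  node(2,2) S=171.3777 payoff=0.0000 vs cont=0.3276 → 0.3276 [wait]  ⇒ S*(2)=-
t_1: node(1,0) S=124.3059 payoff=0.0000 vs cont=7.7366 → 7.7366 [wait]  node(1,1) S=153.9808 payoff=0.0000 vs cont=1.7898 → 1.7898 [wait]  ⇒ S*(1)=-
t_0: node(0,0) S=138.3500 payoff=0.0000 vs cont=4.8868 → 4.8868 [wait]  ⇒ S*(0)=-

price = 4.8868
boundary = - - - - 90.1631 100.3498
tree:
4.8868
7.7366 1.7898
11.9726 3.1342 0.3276
17.9892 5.4380 0.6287 0.0000
25.9669 9.3294 1.2064 0.0000 0.0000
35.1195 15.7802 2.3151 0.0000 0.0000 0.0000
43.3430 25.9669 4.4426 0.0000 0.0000 0.0000 0.0000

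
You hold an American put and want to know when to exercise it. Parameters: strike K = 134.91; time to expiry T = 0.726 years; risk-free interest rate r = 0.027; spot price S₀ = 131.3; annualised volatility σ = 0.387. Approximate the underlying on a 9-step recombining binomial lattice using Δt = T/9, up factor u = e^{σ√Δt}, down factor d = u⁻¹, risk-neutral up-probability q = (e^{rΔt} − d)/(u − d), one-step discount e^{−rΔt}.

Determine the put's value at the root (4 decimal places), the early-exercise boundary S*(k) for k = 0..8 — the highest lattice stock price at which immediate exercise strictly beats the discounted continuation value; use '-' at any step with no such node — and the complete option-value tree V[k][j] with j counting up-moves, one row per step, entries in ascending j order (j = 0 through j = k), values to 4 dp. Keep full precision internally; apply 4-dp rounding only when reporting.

Δt=0.08067  u=1.11618  d=0.89591  q=0.48245  discount=0.99782
step 9 (expiry): payoffs max(K−S,0) = 86.0848 74.0803 59.1244 40.4913 17.2770 0.0000 0.0000 0.0000 0.0000 0.0000
step 8: (k=8,j=0): S=54.4979, (K−S)⁺=80.4121, hold=80.1186 ⇒ V=80.4121 exercise | (k=8,j=1): S=67.8971, (K−S)⁺=67.0129, hold=66.7194 ⇒ V=67.0129 exercise | (k=8,j=2): S=84.5906, (K−S)⁺=50.3194, hold=50.0258 ⇒ V=50.3194 exercise | (k=8,j=3): S=105.3886, (K−S)⁺=29.5214, hold=29.2279 ⇒ V=29.5214 exercise | (k=8,j=4): S=131.3000, (K−S)⁺=3.6100, hold=8.9223 ⇒ V=8.9223 continue | (k=8,j=5): S=163.5822, (K−S)⁺=0.0000, hold=0.0000 ⇒ V=0.0000 continue | (k=8,j=6): S=203.8014, (K−S)⁺=0.0000, hold=0.0000 ⇒ V=0.0000 continue | (k=8,j=7): S=253.9091, (K−S)⁺=0.0000, hold=0.0000 ⇒ V=0.0000 continue | (k=8,j=8): S=316.3366, (K−S)⁺=0.0000, hold=0.0000 ⇒ V=0.0000 continue  boundary S*=105.3886
step 7: (k=7,j=0): S=60.8297, (K−S)⁺=74.0803, hold=73.7868 ⇒ V=74.0803 exercise | (k=7,j=1): S=75.7856, (K−S)⁺=59.1244, hold=58.8309 ⇒ V=59.1244 exercise | (k=7,j=2): S=94.4187, (K−S)⁺=40.4913, hold=40.1978 ⇒ V=40.4913 exercise | (k=7,j=3): S=117.6330, (K−S)⁺=17.2770, hold=19.5408 ⇒ V=19.5408 continue | (k=7,j=4): S=146.5549, (K−S)⁺=0.0000, hold=4.6077 ⇒ V=4.6077 continue | (k=7,j=5): S=182.5877, (K−S)⁺=0.0000, hold=0.0000 ⇒ V=0.0000 continue | (k=7,j=6): S=227.4797, (K−S)⁺=0.0000, hold=0.0000 ⇒ V=0.0000 continue | (k=7,j=7): S=283.4092, (K−S)⁺=0.0000, hold=0.0000 ⇒ V=0.0000 continue  boundary S*=94.4187
step 6: (k=6,j=0): S=67.8971, (K−S)⁺=67.0129, hold=66.7194 ⇒ V=67.0129 exercise | (k=6,j=1): S=84.5906, (K−S)⁺=50.3194, hold=50.0258 ⇒ V=50.3194 exercise | (k=6,j=2): S=105.3886, (K−S)⁺=29.5214, hold=30.3177 ⇒ V=30.3177 continue | (k=6,j=3): S=131.3000, (K−S)⁺=3.6100, hold=12.3096 ⇒ V=12.3096 continue | (k=6,j=4): S=163.5822, (K−S)⁺=0.0000, hold=2.3795 ⇒ V=2.3795 continue | (k=6,j=5): S=203.8014, (K−S)⁺=0.0000, hold=0.0000 ⇒ V=0.0000 continue | (k=6,j=6): S=253.9091, (K−S)⁺=0.0000, hold=0.0000 ⇒ V=0.0000 continue  boundary S*=84.5906
step 5: (k=5,j=0): S=75.7856, (K−S)⁺=59.1244, hold=58.8309 ⇒ V=59.1244 exercise | (k=5,j=1): S=94.4187, (K−S)⁺=40.4913, hold=40.5811 ⇒ V=40.5811 continue | (k=5,j=2): S=117.6330, (K−S)⁺=17.2770, hold=21.5827 ⇒ V=21.5827 continue | (k=5,j=3): S=146.5549, (K−S)⁺=0.0000, hold=7.5025 ⇒ V=7.5025 continue | (k=5,j=4): S=182.5877, (K−S)⁺=0.0000, hold=1.2289 ⇒ V=1.2289 continue | (k=5,j=5): S=227.4797, (K−S)⁺=0.0000, hold=0.0000 ⇒ V=0.0000 continue  boundary S*=75.7856
step 4: (k=4,j=0): S=84.5906, (K−S)⁺=50.3194, hold=50.0691 ⇒ V=50.3194 exercise | (k=4,j=1): S=105.3886, (K−S)⁺=29.5214, hold=31.3470 ⇒ V=31.3470 continue | (k=4,j=2): S=131.3000, (K−S)⁺=3.6100, hold=14.7575 ⇒ V=14.7575 continue | (k=4,j=3): S=163.5822, (K−S)⁺=0.0000, hold=4.4661 ⇒ V=4.4661 continue | (k=4,j=4): S=203.8014, (K−S)⁺=0.0000, hold=0.6346 ⇒ V=0.6346 continue  boundary S*=84.5906
step 3: (k=3,j=0): S=94.4187, (K−S)⁺=40.4913, hold=41.0766 ⇒ V=41.0766 continue | (k=3,j=1): S=117.6330, (K−S)⁺=17.2770, hold=23.2927 ⇒ V=23.2927 continue | (k=3,j=2): S=146.5549, (K−S)⁺=0.0000, hold=9.7711 ⇒ V=9.7711 continue | (k=3,j=3): S=182.5877, (K−S)⁺=0.0000, hold=2.6119 ⇒ V=2.6119 continue  boundary S*=-
step 2: (k=2,j=0): S=105.3886, (K−S)⁺=29.5214, hold=32.4261 ⇒ V=32.4261 continue | (k=2,j=1): S=131.3000, (K−S)⁺=3.6100, hold=16.7328 ⇒ V=16.7328 continue | (k=2,j=2): S=163.5822, (K−S)⁺=0.0000, hold=6.3034 ⇒ V=6.3034 continue  boundary S*=-
step 1: (k=1,j=0): S=117.6330, (K−S)⁺=17.2770, hold=24.8008 ⇒ V=24.8008 continue | (k=1,j=1): S=146.5549, (K−S)⁺=0.0000, hold=11.6757 ⇒ V=11.6757 continue  boundary S*=-
step 0: (k=0,j=0): S=131.3000, (K−S)⁺=3.6100, hold=18.4285 ⇒ V=18.4285 continue  boundary S*=-

price = 18.4285
boundary = - - - - 84.5906 75.7856 84.5906 94.4187 105.3886
tree:
18.4285
24.8008 11.6757
32.4261 16.7328 6.3034
41.0766 23.2927 9.7711 2.6119
50.3194 31.3470 14.7575 4.4661 0.6346
59.1244 40.5811 21.5827 7.5025 1.2289 0.0000
67.0129 50.3194 30.3177 12.3096 2.3795 0.0000 0.0000
74.0803 59.1244 40.4913 19.5408 4.6077 0.0000 0.0000 0.0000
80.4121 67.0129 50.3194 29.5214 8.9223 0.0000 0.0000 0.0000 0.0000
86.0848 74.0803 59.1244 40.4913 17.2770 0.0000 0.0000 0.0000 0.0000 0.0000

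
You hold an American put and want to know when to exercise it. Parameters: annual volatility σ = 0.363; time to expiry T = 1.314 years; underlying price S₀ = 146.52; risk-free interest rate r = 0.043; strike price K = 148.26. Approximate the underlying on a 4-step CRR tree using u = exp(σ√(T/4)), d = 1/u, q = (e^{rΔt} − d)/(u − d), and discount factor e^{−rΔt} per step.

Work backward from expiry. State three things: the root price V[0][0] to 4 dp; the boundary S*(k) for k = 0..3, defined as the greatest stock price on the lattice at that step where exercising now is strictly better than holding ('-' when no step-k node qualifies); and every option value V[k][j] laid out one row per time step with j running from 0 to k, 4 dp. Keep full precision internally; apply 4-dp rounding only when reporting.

price = 21.0184
boundary = - - 96.6461 118.9982
tree:
21.0184
33.6584 8.0608
51.6139 15.3640 0.4537
69.7675 29.2618 0.8885 0.0000
84.5113 51.6139 1.7400 0.0000 0.0000

params: Δt=0.32850 u=1.23128 d=0.81216 q=0.48212 e^(-rΔt)=0.98597
t_4 payoffs: 84.5113 51.6139 1.7400 0.0000 0.0000
t_3: node(3,0) S=78.4925 payoff=69.7675 vs cont=67.6880 → 69.7675 [stop]  node(3,1) S=118.9982 payoff=29.2618 vs cont=27.1822 → 29.2618 [stop]  node(3,2) S=180.4069 payoff=0.0000 vs cont=0.8885 → 0.8885 [wait]  node(3,3) S=273.5054 payoff=0.0000 vs cont=0.0000 → 0.0000 [wait]  ⇒ S*(3)=118.9982
t_2: node(2,0) S=96.6461 payoff=51.6139 vs cont=49.5344 → 51.6139 [stop]  node(2,1) S=146.5200 payoff=1.7400 vs cont=15.3640 → 15.3640 [wait]  node(2,2) S=222.1312 payoff=0.0000 vs cont=0.4537 → 0.4537 [wait]  ⇒ S*(2)=96.6461
t_1: node(1,0) S=118.9982 payoff=29.2618 vs cont=33.6584 → 33.6584 [wait]  node(1,1) S=180.4069 payoff=0.0000 vs cont=8.0608 → 8.0608 [wait]  ⇒ S*(1)=-
t_0: node(0,0) S=146.5200 payoff=1.7400 vs cont=21.0184 → 21.0184 [wait]  ⇒ S*(0)=-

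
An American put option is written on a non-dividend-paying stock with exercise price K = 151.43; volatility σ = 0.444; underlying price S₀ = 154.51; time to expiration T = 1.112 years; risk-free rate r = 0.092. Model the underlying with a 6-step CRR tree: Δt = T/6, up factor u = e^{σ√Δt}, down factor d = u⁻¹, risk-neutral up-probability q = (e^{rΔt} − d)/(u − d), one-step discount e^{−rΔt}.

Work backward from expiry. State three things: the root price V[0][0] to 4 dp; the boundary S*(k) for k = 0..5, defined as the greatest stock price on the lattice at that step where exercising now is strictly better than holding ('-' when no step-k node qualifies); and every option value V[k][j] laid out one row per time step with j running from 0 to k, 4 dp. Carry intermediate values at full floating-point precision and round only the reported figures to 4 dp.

price = 20.1168
boundary = - - 105.4220 87.0801 105.4220 127.6274
tree:
20.1168
31.0226 9.7784
46.0080 16.9339 2.8769
64.3499 28.4985 5.8187 0.0000
79.5006 46.0080 11.7686 0.0000 0.0000
92.0153 64.3499 23.8026 0.0000 0.0000 0.0000
102.3527 79.5006 46.0080 0.0000 0.0000 0.0000 0.0000

Δt=0.18533, u=1.21063, d=0.82601, q=0.49707, disc=e^(-rΔt)=0.98309
k=6 terminal: V=max(K-S,0) → 102.3527 79.5006 46.0080 0.0000 0.0000 0.0000 0.0000
k=5: j=0 S=59.4147 intr=92.0153 cont=89.4553 V=92.0153[EX]; j=1 S=87.0801 intr=64.3499 cont=61.7898 V=64.3499[EX]; j=2 S=127.6274 intr=23.8026 cont=22.7476 V=23.8026[EX]; j=3 S=187.0549 intr=0.0000 cont=0.0000 V=0.0000[hold]; j=4 S=274.1539 intr=0.0000 cont=0.0000 V=0.0000[hold]; j=5 S=401.8090 intr=0.0000 cont=0.0000 V=0.0000[hold]  S*(5)=127.6274
k=4: j=0 S=71.9294 intr=79.5006 cont=76.9406 V=79.5006[EX]; j=1 S=105.4220 intr=46.0080 cont=43.4479 V=46.0080[EX]; j=2 S=154.5100 intr=0.0000 cont=11.7686 V=11.7686[hold]; j=3 S=226.4549 intr=0.0000 cont=0.0000 V=0.0000[hold]; j=4 S=331.8998 intr=0.0000 cont=0.0000 V=0.0000[hold]  S*(4)=105.4220
k=3: j=0 S=87.0801 intr=64.3499 cont=61.7898 V=64.3499[EX]; j=1 S=127.6274 intr=23.8026 cont=28.4985 V=28.4985[hold]; j=2 S=187.0549 intr=0.0000 cont=5.8187 V=5.8187[hold]; j=3 S=274.1539 intr=0.0000 cont=0.0000 V=0.0000[hold]  S*(3)=87.0801
k=2: j=0 S=105.4220 intr=46.0080 cont=45.7426 V=46.0080[EX]; j=1 S=154.5100 intr=0.0000 cont=16.9339 V=16.9339[hold]; j=2 S=226.4549 intr=0.0000 cont=2.8769 V=2.8769[hold]  S*(2)=105.4220
k=1: j=0 S=127.6274 intr=23.8026 cont=31.0226 V=31.0226[hold]; j=1 S=187.0549 intr=0.0000 cont=9.7784 V=9.7784[hold]  S*(1)=-
k=0: j=0 S=154.5100 intr=0.0000 cont=20.1168 V=20.1168[hold]  S*(0)=-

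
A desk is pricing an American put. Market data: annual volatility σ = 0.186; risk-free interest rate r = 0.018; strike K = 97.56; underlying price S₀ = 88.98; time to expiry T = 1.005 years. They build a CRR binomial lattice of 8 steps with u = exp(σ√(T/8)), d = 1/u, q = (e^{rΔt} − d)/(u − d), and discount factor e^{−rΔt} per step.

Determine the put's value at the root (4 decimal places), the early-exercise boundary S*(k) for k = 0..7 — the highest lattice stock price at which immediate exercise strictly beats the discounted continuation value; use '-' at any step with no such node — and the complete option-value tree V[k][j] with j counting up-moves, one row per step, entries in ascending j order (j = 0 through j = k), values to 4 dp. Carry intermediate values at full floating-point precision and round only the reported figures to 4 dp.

Δt=0.12562, u=1.06815, d=0.93620, q=0.50068, disc=e^(-rΔt)=0.99774
k=8 terminal: V=max(K-S,0) → 45.0496 37.6490 29.2052 19.5715 8.5800 0.0000 0.0000 0.0000 0.0000
k=7: j=0 S=56.0888 intr=41.4712 cont=41.2509 V=41.4712[EX]; j=1 S=63.9938 intr=33.5662 cont=33.3459 V=33.5662[EX]; j=2 S=73.0129 intr=24.5471 cont=24.3267 V=24.5471[EX]; j=3 S=83.3032 intr=14.2568 cont=14.0365 V=14.2568[EX]; j=4 S=95.0437 intr=2.5163 cont=4.2745 V=4.2745[hold]; j=5 S=108.4389 intr=0.0000 cont=0.0000 V=0.0000[hold]; j=6 S=123.7220 intr=0.0000 cont=0.0000 V=0.0000[hold]; j=7 S=141.1591 intr=0.0000 cont=0.0000 V=0.0000[hold]  S*(7)=83.3032
k=6: j=0 S=59.9110 intr=37.6490 cont=37.4286 V=37.6490[EX]; j=1 S=68.3548 intr=29.2052 cont=28.9849 V=29.2052[EX]; j=2 S=77.9885 intr=19.5715 cont=19.3511 V=19.5715[EX]; j=3 S=88.9800 intr=8.5800 cont=9.2379 V=9.2379[hold]; j=4 S=101.5206 intr=0.0000 cont=2.1295 V=2.1295[hold]; j=5 S=115.8287 intr=0.0000 cont=0.0000 V=0.0000[hold]; j=6 S=132.1533 intr=0.0000 cont=0.0000 V=0.0000[hold]  S*(6)=77.9885
k=5: j=0 S=63.9938 intr=33.5662 cont=33.3459 V=33.5662[EX]; j=1 S=73.0129 intr=24.5471 cont=24.3267 V=24.5471[EX]; j=2 S=83.3032 intr=14.2568 cont=14.3652 V=14.3652[hold]; j=3 S=95.0437 intr=2.5163 cont=5.6660 V=5.6660[hold]; j=4 S=108.4389 intr=0.0000 cont=1.0609 V=1.0609[hold]; j=5 S=123.7220 intr=0.0000 cont=0.0000 V=0.0000[hold]  S*(5)=73.0129
k=4: j=0 S=68.3548 intr=29.2052 cont=28.9849 V=29.2052[EX]; j=1 S=77.9885 intr=19.5715 cont=19.4053 V=19.5715[EX]; j=2 S=88.9800 intr=8.5800 cont=9.9871 V=9.9871[hold]; j=3 S=101.5206 intr=0.0000 cont=3.3527 V=3.3527[hold]; j=4 S=115.8287 intr=0.0000 cont=0.5285 V=0.5285[hold]  S*(4)=77.9885
k=3: j=0 S=73.0129 intr=24.5471 cont=24.3267 V=24.5471[EX]; j=1 S=83.3032 intr=14.2568 cont=14.7394 V=14.7394[hold]; j=2 S=95.0437 intr=2.5163 cont=6.6503 V=6.6503[hold]; j=3 S=108.4389 intr=0.0000 cont=1.9343 V=1.9343[hold]  S*(3)=73.0129
k=2: j=0 S=77.9885 intr=19.5715 cont=19.5922 V=19.5922[hold]; j=1 S=88.9800 intr=8.5800 cont=10.6652 V=10.6652[hold]; j=2 S=101.5206 intr=0.0000 cont=4.2794 V=4.2794[hold]  S*(2)=-
k=1: j=0 S=83.3032 intr=14.2568 cont=15.0884 V=15.0884[hold]; j=1 S=95.0437 intr=2.5163 cont=7.4511 V=7.4511[hold]  S*(1)=-
k=0: j=0 S=88.9800 intr=8.5800 cont=11.2391 V=11.2391[hold]  S*(0)=-

price = 11.2391
boundary = - - - 73.0129 77.9885 73.0129 77.9885 83.3032
tree:
11.2391
15.0884 7.4511
19.5922 10.6652 4.2794
24.5471 14.7394 6.6503 1.9343
29.2052 19.5715 9.9871 3.3527 0.5285
33.5662 24.5471 14.3652 5.6660 1.0609 0.0000
37.6490 29.2052 19.5715 9.2379 2.1295 0.0000 0.0000
41.4712 33.5662 24.5471 14.2568 4.2745 0.0000 0.0000 0.0000
45.0496 37.6490 29.2052 19.5715 8.5800 0.0000 0.0000 0.0000 0.0000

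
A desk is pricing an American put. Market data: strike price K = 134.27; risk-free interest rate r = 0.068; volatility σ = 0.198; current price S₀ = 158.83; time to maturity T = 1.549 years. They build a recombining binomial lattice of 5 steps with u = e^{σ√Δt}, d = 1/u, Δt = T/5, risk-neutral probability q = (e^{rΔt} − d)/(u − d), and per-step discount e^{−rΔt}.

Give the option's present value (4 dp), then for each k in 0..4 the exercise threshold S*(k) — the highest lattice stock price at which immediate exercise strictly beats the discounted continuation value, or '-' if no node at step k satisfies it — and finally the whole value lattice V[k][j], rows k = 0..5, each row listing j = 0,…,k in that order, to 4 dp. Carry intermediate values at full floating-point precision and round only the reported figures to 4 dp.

price = 2.5856
boundary = - - - 114.1161 102.2080
tree:
2.5856
5.2805 0.6400
10.5083 1.5161 0.0000
20.1539 3.5915 0.0000 0.0000
32.0620 8.5078 0.0000 0.0000 0.0000
42.7275 20.1539 0.0000 0.0000 0.0000 0.0000

Δt=0.30980  u=1.11651  d=0.89565  q=0.56887  discount=0.97915
step 5 (expiry): payoffs max(K−S,0) = 42.7275 20.1539 0.0000 0.0000 0.0000 0.0000
step 4: (k=4,j=0): S=102.2080, (K−S)⁺=32.0620, hold=29.2630 ⇒ V=32.0620 exercise | (k=4,j=1): S=127.4115, (K−S)⁺=6.8585, hold=8.5078 ⇒ V=8.5078 continue | (k=4,j=2): S=158.8300, (K−S)⁺=0.0000, hold=0.0000 ⇒ V=0.0000 continue | (k=4,j=3): S=197.9960, (K−S)⁺=0.0000, hold=0.0000 ⇒ V=0.0000 continue | (k=4,j=4): S=246.8199, (K−S)⁺=0.0000, hold=0.0000 ⇒ V=0.0000 continue  boundary S*=102.2080
step 3: (k=3,j=0): S=114.1161, (K−S)⁺=20.1539, hold=18.2736 ⇒ V=20.1539 exercise | (k=3,j=1): S=142.2560, (K−S)⁺=0.0000, hold=3.5915 ⇒ V=3.5915 continue | (k=3,j=2): S=177.3350, (K−S)⁺=0.0000, hold=0.0000 ⇒ V=0.0000 continue | (k=3,j=3): S=221.0642, (K−S)⁺=0.0000, hold=0.0000 ⇒ V=0.0000 continue  boundary S*=114.1161
step 2: (k=2,j=0): S=127.4115, (K−S)⁺=6.8585, hold=10.5083 ⇒ V=10.5083 continue | (k=2,j=1): S=158.8300, (K−S)⁺=0.0000, hold=1.5161 ⇒ V=1.5161 continue | (k=2,j=2): S=197.9960, (K−S)⁺=0.0000, hold=0.0000 ⇒ V=0.0000 continue  boundary S*=-
step 1: (k=1,j=0): S=142.2560, (K−S)⁺=0.0000, hold=5.2805 ⇒ V=5.2805 continue | (k=1,j=1): S=177.3350, (K−S)⁺=0.0000, hold=0.6400 ⇒ V=0.6400 continue  boundary S*=-
step 0: (k=0,j=0): S=158.8300, (K−S)⁺=0.0000, hold=2.5856 ⇒ V=2.5856 continue  boundary S*=-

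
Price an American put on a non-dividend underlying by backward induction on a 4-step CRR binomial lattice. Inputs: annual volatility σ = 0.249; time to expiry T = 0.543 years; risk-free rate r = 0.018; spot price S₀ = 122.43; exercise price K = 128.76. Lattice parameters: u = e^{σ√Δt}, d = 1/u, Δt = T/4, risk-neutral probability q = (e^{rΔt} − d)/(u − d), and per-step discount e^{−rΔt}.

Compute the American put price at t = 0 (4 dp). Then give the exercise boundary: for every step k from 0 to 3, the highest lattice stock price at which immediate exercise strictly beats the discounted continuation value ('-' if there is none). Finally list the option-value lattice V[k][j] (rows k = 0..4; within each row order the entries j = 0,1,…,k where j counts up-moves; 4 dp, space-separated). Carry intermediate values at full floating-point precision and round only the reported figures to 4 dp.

price = 12.4284
boundary = - - 101.9064 111.6978
tree:
12.4284
18.6646 6.0099
26.8536 10.2479 1.6359
35.7867 17.0622 3.2179 0.0000
43.9367 26.8536 6.3300 0.0000 0.0000

Δt=0.13575  u=1.09608  d=0.91234  q=0.49040  discount=0.99756
step 4 (expiry): payoffs max(K−S,0) = 43.9367 26.8536 6.3300 0.0000 0.0000
step 3: (k=3,j=0): S=92.9733, (K−S)⁺=35.7867, hold=35.4724 ⇒ V=35.7867 exercise | (k=3,j=1): S=111.6978, (K−S)⁺=17.0622, hold=16.7479 ⇒ V=17.0622 exercise | (k=3,j=2): S=134.1933, (K−S)⁺=0.0000, hold=3.2179 ⇒ V=3.2179 continue | (k=3,j=3): S=161.2194, (K−S)⁺=0.0000, hold=0.0000 ⇒ V=0.0000 continue  boundary S*=111.6978
step 2: (k=2,j=0): S=101.9064, (K−S)⁺=26.8536, hold=26.5393 ⇒ V=26.8536 exercise | (k=2,j=1): S=122.4300, (K−S)⁺=6.3300, hold=10.2479 ⇒ V=10.2479 continue | (k=2,j=2): S=147.0869, (K−S)⁺=0.0000, hold=1.6359 ⇒ V=1.6359 continue  boundary S*=101.9064
step 1: (k=1,j=0): S=111.6978, (K−S)⁺=17.0622, hold=18.6646 ⇒ V=18.6646 continue | (k=1,j=1): S=134.1933, (K−S)⁺=0.0000, hold=6.0099 ⇒ V=6.0099 continue  boundary S*=-
step 0: (k=0,j=0): S=122.4300, (K−S)⁺=6.3300, hold=12.4284 ⇒ V=12.4284 continue  boundary S*=-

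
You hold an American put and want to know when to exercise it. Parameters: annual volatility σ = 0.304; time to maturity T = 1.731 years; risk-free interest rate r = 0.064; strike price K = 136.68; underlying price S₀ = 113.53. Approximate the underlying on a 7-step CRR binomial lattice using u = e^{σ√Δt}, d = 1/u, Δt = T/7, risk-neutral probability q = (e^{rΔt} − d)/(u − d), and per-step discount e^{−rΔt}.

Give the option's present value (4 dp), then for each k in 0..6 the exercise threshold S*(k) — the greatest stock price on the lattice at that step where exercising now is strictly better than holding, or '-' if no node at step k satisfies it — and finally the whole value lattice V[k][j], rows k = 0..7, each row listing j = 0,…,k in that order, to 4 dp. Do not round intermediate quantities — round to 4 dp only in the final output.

price = 27.3025
boundary = - 97.6017 83.9081 97.6017 83.9081 97.6017 113.5300
tree:
27.3025
39.0783 17.0515
52.7719 26.3006 8.8640
64.5443 39.0783 15.0744 3.2863
74.6650 52.7719 24.8306 6.3476 0.5034
83.3657 64.5443 39.0783 12.1737 1.0541 0.0000
90.8458 74.6650 52.7719 23.1500 2.2073 0.0000 0.0000
97.2763 83.3657 64.5443 39.0783 4.6222 0.0000 0.0000 0.0000

Δt=0.24729, u=1.16320, d=0.85970, q=0.51484, disc=e^(-rΔt)=0.98430
k=7 terminal: V=max(K-S,0) → 97.2763 83.3657 64.5443 39.0783 4.6222 0.0000 0.0000 0.0000
k=6: j=0 S=45.8342 intr=90.8458 cont=88.6996 V=90.8458[EX]; j=1 S=62.0150 intr=74.6650 cont=72.5189 V=74.6650[EX]; j=2 S=83.9081 intr=52.7719 cont=50.6258 V=52.7719[EX]; j=3 S=113.5300 intr=23.1500 cont=21.0039 V=23.1500[EX]; j=4 S=153.6093 intr=0.0000 cont=2.2073 V=2.2073[hold]; j=5 S=207.8377 intr=0.0000 cont=0.0000 V=0.0000[hold]; j=6 S=281.2103 intr=0.0000 cont=0.0000 V=0.0000[hold]  S*(6)=113.5300
k=5: j=0 S=53.3143 intr=83.3657 cont=81.2196 V=83.3657[EX]; j=1 S=72.1357 intr=64.5443 cont=62.3982 V=64.5443[EX]; j=2 S=97.6017 intr=39.0783 cont=36.9322 V=39.0783[EX]; j=3 S=132.0578 intr=4.6222 cont=12.1737 V=12.1737[hold]; j=4 S=178.6779 intr=0.0000 cont=1.0541 V=1.0541[hold]; j=5 S=241.7563 intr=0.0000 cont=0.0000 V=0.0000[hold]  S*(5)=97.6017
k=4: j=0 S=62.0150 intr=74.6650 cont=72.5189 V=74.6650[EX]; j=1 S=83.9081 intr=52.7719 cont=50.6258 V=52.7719[EX]; j=2 S=113.5300 intr=23.1500 cont=24.8306 V=24.8306[hold]; j=3 S=153.6093 intr=0.0000 cont=6.3476 V=6.3476[hold]; j=4 S=207.8377 intr=0.0000 cont=0.5034 V=0.5034[hold]  S*(4)=83.9081
k=3: j=0 S=72.1357 intr=64.5443 cont=62.3982 V=64.5443[EX]; j=1 S=97.6017 intr=39.0783 cont=37.7839 V=39.0783[EX]; j=2 S=132.0578 intr=4.6222 cont=15.0744 V=15.0744[hold]; j=3 S=178.6779 intr=0.0000 cont=3.2863 V=3.2863[hold]  S*(3)=97.6017
k=2: j=0 S=83.9081 intr=52.7719 cont=50.6258 V=52.7719[EX]; j=1 S=113.5300 intr=23.1500 cont=26.3006 V=26.3006[hold]; j=2 S=153.6093 intr=0.0000 cont=8.8640 V=8.8640[hold]  S*(2)=83.9081
k=1: j=0 S=97.6017 intr=39.0783 cont=38.5288 V=39.0783[EX]; j=1 S=132.0578 intr=4.6222 cont=17.0515 V=17.0515[hold]  S*(1)=97.6017
k=0: j=0 S=113.5300 intr=23.1500 cont=27.3025 V=27.3025[hold]  S*(0)=-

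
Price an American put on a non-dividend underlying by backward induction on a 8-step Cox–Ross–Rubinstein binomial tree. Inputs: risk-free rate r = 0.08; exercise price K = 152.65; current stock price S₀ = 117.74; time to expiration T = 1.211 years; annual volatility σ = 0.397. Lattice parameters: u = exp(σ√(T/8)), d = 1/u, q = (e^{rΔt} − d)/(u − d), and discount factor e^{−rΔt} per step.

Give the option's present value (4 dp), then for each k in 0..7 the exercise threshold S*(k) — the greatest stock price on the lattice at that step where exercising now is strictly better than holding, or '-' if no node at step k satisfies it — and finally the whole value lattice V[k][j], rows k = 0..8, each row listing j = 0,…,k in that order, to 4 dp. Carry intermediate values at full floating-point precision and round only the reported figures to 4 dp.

params: Δt=0.15138 u=1.16703 d=0.85688 q=0.50074 e^(-rΔt)=0.98796
t_8 payoffs: 118.4305 106.0446 89.1756 66.2007 34.9100 0.0000 0.0000 0.0000 0.0000
t_7: node(7,0) S=39.9351 payoff=112.7149 vs cont=110.8775 → 112.7149 [stop]  node(7,1) S=54.3898 payoff=98.2602 vs cont=96.4228 → 98.2602 [stop]  node(7,2) S=74.0764 payoff=78.5736 vs cont=76.7361 → 78.5736 [stop]  node(7,3) S=100.8887 payoff=51.7613 vs cont=49.9238 → 51.7613 [stop]  node(7,4) S=137.4059 payoff=15.2441 vs cont=17.2192 → 17.2192 [wait]  node(7,5) S=187.1406 payoff=0.0000 vs cont=0.0000 → 0.0000 [wait]  node(7,6) S=254.8771 payoff=0.0000 vs cont=0.0000 → 0.0000 [wait]  node(7,7) S=347.1312 payoff=0.0000 vs cont=0.0000 → 0.0000 [wait]  ⇒ S*(7)=100.8887
t_6: node(6,0) S=46.6054 payoff=106.0446 vs cont=104.2072 → 106.0446 [stop]  node(6,1) S=63.4744 payoff=89.1756 vs cont=87.3382 → 89.1756 [stop]  node(6,2) S=86.4493 payoff=66.2007 vs cont=64.3633 → 66.2007 [stop]  node(6,3) S=117.7400 payoff=34.9100 vs cont=34.0497 → 34.9100 [stop]  node(6,4) S=160.3566 payoff=0.0000 vs cont=8.4933 → 8.4933 [wait]  node(6,5) S=218.3984 payoff=0.0000 vs cont=0.0000 → 0.0000 [wait]  node(6,6) S=297.4488 payoff=0.0000 vs cont=0.0000 → 0.0000 [wait]  ⇒ S*(6)=117.7400
t_5: node(5,0) S=54.3898 payoff=98.2602 vs cont=96.4228 → 98.2602 [stop]  node(5,1) S=74.0764 payoff=78.5736 vs cont=76.7361 → 78.5736 [stop]  node(5,2) S=100.8887 payoff=51.7613 vs cont=49.9238 → 51.7613 [stop]  node(5,3) S=137.4059 payoff=15.2441 vs cont=21.4210 → 21.4210 [wait]  node(5,4) S=187.1406 payoff=0.0000 vs cont=4.1893 → 4.1893 [wait]  node(5,5) S=254.8771 payoff=0.0000 vs cont=0.0000 → 0.0000 [wait]  ⇒ S*(5)=100.8887
t_4: node(4,0) S=63.4744 payoff=89.1756 vs cont=87.3382 → 89.1756 [stop]  node(4,1) S=86.4493 payoff=66.2007 vs cont=64.3633 → 66.2007 [stop]  node(4,2) S=117.7400 payoff=34.9100 vs cont=36.1284 → 36.1284 [wait]  node(4,3) S=160.3566 payoff=0.0000 vs cont=12.6383 → 12.6383 [wait]  node(4,4) S=218.3984 payoff=0.0000 vs cont=2.0664 → 2.0664 [wait]  ⇒ S*(4)=86.4493
t_3: node(3,0) S=74.0764 payoff=78.5736 vs cont=76.7361 → 78.5736 [stop]  node(3,1) S=100.8887 payoff=51.7613 vs cont=50.5266 → 51.7613 [stop]  node(3,2) S=137.4059 payoff=15.2441 vs cont=24.0726 → 24.0726 [wait]  node(3,3) S=187.1406 payoff=0.0000 vs cont=7.2561 → 7.2561 [wait]  ⇒ S*(3)=100.8887
t_2: node(2,0) S=86.4493 payoff=66.2007 vs cont=64.3633 → 66.2007 [stop]  node(2,1) S=117.7400 payoff=34.9100 vs cont=37.4402 → 37.4402 [wait]  node(2,2) S=160.3566 payoff=0.0000 vs cont=15.4634 → 15.4634 [wait]  ⇒ S*(2)=86.4493
t_1: node(1,0) S=100.8887 payoff=51.7613 vs cont=51.1755 → 51.7613 [stop]  node(1,1) S=137.4059 payoff=15.2441 vs cont=26.1172 → 26.1172 [wait]  ⇒ S*(1)=100.8887
t_0: node(0,0) S=117.7400 payoff=34.9100 vs cont=38.4517 → 38.4517 [wait]  ⇒ S*(0)=-

price = 38.4517
boundary = - 100.8887 86.4493 100.8887 86.4493 100.8887 117.7400 100.8887
tree:
38.4517
51.7613 26.1172
66.2007 37.4402 15.4634
78.5736 51.7613 24.0726 7.2561
89.1756 66.2007 36.1284 12.6383 2.0664
98.2602 78.5736 51.7613 21.4210 4.1893 0.0000
106.0446 89.1756 66.2007 34.9100 8.4933 0.0000 0.0000
112.7149 98.2602 78.5736 51.7613 17.2192 0.0000 0.0000 0.0000
118.4305 106.0446 89.1756 66.2007 34.9100 0.0000 0.0000 0.0000 0.0000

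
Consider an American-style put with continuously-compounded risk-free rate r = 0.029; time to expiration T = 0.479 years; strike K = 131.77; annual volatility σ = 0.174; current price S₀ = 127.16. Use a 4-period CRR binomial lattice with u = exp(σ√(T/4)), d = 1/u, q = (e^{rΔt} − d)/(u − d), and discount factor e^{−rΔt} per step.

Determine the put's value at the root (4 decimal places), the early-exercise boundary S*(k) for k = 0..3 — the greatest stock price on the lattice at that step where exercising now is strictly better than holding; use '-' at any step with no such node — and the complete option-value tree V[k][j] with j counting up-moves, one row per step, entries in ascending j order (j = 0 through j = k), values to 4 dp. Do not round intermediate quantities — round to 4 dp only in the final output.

price = 8.2142
boundary = - - 112.7329 119.7293
tree:
8.2142
12.7960 3.9345
19.0371 6.9773 1.0821
25.6247 12.0407 2.2335 0.0000
31.8274 19.0371 4.6100 0.0000 0.0000

Δt=0.11975, u=1.06206, d=0.94156, q=0.51382, disc=e^(-rΔt)=0.99653
k=4 terminal: V=max(K-S,0) → 31.8274 19.0371 4.6100 0.0000 0.0000
k=3: j=0 S=106.1453 intr=25.6247 cont=25.1679 V=25.6247[EX]; j=1 S=119.7293 intr=12.0407 cont=11.5839 V=12.0407[EX]; j=2 S=135.0518 intr=0.0000 cont=2.2335 V=2.2335[hold]; j=3 S=152.3353 intr=0.0000 cont=0.0000 V=0.0000[hold]  S*(3)=119.7293
k=2: j=0 S=112.7329 intr=19.0371 cont=18.5803 V=19.0371[EX]; j=1 S=127.1600 intr=4.6100 cont=6.9773 V=6.9773[hold]; j=2 S=143.4335 intr=0.0000 cont=1.0821 V=1.0821[hold]  S*(2)=112.7329
k=1: j=0 S=119.7293 intr=12.0407 cont=12.7960 V=12.7960[hold]; j=1 S=135.0518 intr=0.0000 cont=3.9345 V=3.9345[hold]  S*(1)=-
k=0: j=0 S=127.1600 intr=4.6100 cont=8.2142 V=8.2142[hold]  S*(0)=-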